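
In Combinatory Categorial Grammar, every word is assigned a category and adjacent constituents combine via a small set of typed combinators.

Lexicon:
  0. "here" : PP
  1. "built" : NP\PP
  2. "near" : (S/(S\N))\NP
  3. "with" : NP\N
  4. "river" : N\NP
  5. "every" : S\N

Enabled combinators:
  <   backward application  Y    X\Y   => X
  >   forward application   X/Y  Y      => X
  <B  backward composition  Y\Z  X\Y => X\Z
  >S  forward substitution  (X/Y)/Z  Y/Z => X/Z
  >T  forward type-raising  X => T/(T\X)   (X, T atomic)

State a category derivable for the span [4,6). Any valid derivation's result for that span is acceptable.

[0,6] S   >
  [0,3] S/(S\N)   <
    [0,2] NP   <
      [0,1] "here" : PP
      [1,2] "built" : NP\PP
    [2,3] "near" : (S/(S\N))\NP
  [3,6] S\N   <B
    [3,4] "with" : NP\N
    [4,6] S\NP   <B
      [4,5] "river" : N\NP
      [5,6] "every" : S\N

S\NP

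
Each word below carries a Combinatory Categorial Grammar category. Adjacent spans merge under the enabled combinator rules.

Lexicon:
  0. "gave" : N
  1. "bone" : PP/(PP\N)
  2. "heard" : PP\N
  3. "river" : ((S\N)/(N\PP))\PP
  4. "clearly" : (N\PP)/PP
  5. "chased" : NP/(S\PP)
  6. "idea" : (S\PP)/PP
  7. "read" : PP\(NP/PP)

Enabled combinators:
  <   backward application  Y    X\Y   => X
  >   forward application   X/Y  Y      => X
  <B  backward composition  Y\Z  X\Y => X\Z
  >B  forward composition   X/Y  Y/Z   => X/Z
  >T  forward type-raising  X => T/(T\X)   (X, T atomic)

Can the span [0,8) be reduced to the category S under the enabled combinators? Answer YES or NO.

[0,8] S   >
  [0,1] S/(S\N)   >T
    [0,1] "gave" : N
  [1,8] S\N   >
    [1,4] (S\N)/(N\PP)   <
      [1,3] PP   >
        [1,2] "bone" : PP/(PP\N)
        [2,3] "heard" : PP\N
      [3,4] "river" : ((S\N)/(N\PP))\PP
    [4,8] N\PP   >
      [4,5] "clearly" : (N\PP)/PP
      [5,8] PP   <
        [5,7] NP/PP   >B
          [5,6] "chased" : NP/(S\PP)
          [6,7] "idea" : (S\PP)/PP
        [7,8] "read" : PP\(NP/PP)

YES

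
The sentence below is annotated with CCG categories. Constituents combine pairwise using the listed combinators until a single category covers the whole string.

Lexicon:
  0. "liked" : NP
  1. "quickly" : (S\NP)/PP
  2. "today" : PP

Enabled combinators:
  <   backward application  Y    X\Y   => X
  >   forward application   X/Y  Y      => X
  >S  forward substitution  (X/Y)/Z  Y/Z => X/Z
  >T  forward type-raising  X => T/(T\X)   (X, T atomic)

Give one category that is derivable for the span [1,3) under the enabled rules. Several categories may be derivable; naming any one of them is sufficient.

[0,3] S   >
  [0,1] S/(S\NP)   >T
    [0,1] "liked" : NP
  [1,3] S\NP   >
    [1,2] "quickly" : (S\NP)/PP
    [2,3] "today" : PP

S\NP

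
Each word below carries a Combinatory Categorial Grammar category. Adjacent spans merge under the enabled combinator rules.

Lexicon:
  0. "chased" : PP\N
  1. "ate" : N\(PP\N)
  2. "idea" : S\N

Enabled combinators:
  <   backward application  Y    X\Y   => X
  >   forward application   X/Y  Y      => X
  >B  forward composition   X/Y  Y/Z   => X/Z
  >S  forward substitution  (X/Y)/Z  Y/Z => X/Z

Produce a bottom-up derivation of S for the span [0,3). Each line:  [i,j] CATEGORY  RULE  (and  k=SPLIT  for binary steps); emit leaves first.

[0,3] S   <
  [0,2] N   <
    [0,1] "chased" : PP\N
    [1,2] "ate" : N\(PP\N)
  [2,3] "idea" : S\N

[0,1] PP\N  lex  "chased"
[1,2] N\(PP\N)  lex  "ate"
[0,2] N  <  k=1
[2,3] S\N  lex  "idea"
[0,3] S  <  k=2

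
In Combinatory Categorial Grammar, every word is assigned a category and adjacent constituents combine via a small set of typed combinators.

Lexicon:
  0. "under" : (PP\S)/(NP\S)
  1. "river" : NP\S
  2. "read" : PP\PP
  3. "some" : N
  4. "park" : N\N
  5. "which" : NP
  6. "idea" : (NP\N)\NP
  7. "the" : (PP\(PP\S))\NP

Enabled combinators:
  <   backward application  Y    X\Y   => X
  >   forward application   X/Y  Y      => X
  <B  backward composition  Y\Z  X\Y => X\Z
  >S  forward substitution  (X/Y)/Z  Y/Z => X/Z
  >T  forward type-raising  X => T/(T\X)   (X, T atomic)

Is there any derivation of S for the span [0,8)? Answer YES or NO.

(PP\S)/(NP\S) NP\S PP\PP N N\N NP (NP\N)\NP (PP\(PP\S))\NP
CKY chart[0,8] = {N/(N\PP), NP/(NP\PP), PP, PP/(PP\PP), S/(S\PP)}; S ∉ chart

NO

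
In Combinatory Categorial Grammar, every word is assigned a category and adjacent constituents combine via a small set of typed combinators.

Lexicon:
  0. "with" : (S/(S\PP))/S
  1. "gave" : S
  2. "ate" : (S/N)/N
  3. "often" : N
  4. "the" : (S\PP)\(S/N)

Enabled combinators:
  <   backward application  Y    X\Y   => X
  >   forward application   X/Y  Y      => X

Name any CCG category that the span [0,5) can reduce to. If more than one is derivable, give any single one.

S

[0,5] S   >
  [0,2] S/(S\PP)   >
    [0,1] "with" : (S/(S\PP))/S
    [1,2] "gave" : S
  [2,5] S\PP   <
    [2,4] S/N   >
      [2,3] "ate" : (S/N)/N
      [3,4] "often" : N
    [4,5] "the" : (S\PP)\(S/N)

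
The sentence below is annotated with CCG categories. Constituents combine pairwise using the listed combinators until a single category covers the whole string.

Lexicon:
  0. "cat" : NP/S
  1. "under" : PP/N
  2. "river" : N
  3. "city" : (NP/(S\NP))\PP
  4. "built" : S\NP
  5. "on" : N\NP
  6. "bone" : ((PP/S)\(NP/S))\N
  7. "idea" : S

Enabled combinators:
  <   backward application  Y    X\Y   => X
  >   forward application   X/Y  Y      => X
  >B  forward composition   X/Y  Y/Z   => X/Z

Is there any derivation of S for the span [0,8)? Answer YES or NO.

NO

NP/S PP/N N (NP/(S\NP))\PP S\NP N\NP ((PP/S)\(NP/S))\N S
CKY chart[0,8] = {PP}; S ∉ chart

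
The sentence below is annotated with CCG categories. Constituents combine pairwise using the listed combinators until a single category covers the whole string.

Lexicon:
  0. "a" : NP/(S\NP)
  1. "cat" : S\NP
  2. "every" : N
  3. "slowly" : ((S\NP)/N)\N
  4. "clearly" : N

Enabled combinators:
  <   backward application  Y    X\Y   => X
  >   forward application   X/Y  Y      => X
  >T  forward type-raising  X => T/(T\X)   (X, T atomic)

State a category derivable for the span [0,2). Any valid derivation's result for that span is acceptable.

[0,5] S   <
  [0,2] NP   >
    [0,1] "a" : NP/(S\NP)
    [1,2] "cat" : S\NP
  [2,5] S\NP   >
    [2,4] (S\NP)/N   <
      [2,3] "every" : N
      [3,4] "slowly" : ((S\NP)/N)\N
    [4,5] "clearly" : N

NP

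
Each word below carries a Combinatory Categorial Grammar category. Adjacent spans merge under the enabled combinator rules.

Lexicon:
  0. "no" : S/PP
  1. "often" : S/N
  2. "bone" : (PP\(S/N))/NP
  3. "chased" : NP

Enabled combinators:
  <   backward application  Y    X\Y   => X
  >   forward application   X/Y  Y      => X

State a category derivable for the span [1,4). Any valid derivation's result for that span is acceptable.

[0,4] S   >
  [0,1] "no" : S/PP
  [1,4] PP   <
    [1,2] "often" : S/N
    [2,4] PP\(S/N)   >
      [2,3] "bone" : (PP\(S/N))/NP
      [3,4] "chased" : NP

PP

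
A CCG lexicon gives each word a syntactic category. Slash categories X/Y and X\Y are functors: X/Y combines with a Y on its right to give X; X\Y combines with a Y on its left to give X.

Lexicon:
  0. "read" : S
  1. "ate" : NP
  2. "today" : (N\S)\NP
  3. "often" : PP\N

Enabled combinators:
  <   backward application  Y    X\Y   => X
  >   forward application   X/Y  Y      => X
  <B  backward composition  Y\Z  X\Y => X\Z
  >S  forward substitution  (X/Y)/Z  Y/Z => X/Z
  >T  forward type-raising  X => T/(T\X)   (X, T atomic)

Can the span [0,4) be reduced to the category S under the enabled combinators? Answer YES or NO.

S NP (N\S)\NP PP\N
CKY chart[0,4] = {N/(N\PP), NP/(NP\PP), PP, PP/(PP\PP), S/(S\PP)}; S ∉ chart

NO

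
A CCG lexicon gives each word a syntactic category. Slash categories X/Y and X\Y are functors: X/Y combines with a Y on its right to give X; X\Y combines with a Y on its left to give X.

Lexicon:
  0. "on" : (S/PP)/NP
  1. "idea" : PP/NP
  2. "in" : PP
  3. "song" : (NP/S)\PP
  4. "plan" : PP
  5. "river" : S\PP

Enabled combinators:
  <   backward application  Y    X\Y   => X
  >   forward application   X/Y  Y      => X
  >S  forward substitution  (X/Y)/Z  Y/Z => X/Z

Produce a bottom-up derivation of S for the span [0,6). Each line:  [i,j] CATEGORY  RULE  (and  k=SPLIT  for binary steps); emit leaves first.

[0,6] S   >
  [0,2] S/NP   >S
    [0,1] "on" : (S/PP)/NP
    [1,2] "idea" : PP/NP
  [2,6] NP   >
    [2,4] NP/S   <
      [2,3] "in" : PP
      [3,4] "song" : (NP/S)\PP
    [4,6] S   <
      [4,5] "plan" : PP
      [5,6] "river" : S\PP

[0,1] (S/PP)/NP  lex  "on"
[1,2] PP/NP  lex  "idea"
[0,2] S/NP  >S  k=1
[2,3] PP  lex  "in"
[3,4] (NP/S)\PP  lex  "song"
[2,4] NP/S  <  k=3
[4,5] PP  lex  "plan"
[5,6] S\PP  lex  "river"
[4,6] S  <  k=5
[2,6] NP  >  k=4
[0,6] S  >  k=2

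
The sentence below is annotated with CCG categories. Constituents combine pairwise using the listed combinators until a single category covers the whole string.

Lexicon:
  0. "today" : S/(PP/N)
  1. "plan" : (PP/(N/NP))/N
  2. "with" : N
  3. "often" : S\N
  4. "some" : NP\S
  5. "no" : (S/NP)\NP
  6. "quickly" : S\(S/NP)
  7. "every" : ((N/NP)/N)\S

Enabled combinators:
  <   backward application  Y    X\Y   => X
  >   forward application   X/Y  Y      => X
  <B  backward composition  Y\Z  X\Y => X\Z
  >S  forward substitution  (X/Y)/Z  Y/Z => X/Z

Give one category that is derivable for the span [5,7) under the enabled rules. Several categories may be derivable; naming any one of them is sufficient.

S\NP

[0,8] S   >
  [0,1] "today" : S/(PP/N)
  [1,8] PP/N   >S
    [1,2] "plan" : (PP/(N/NP))/N
    [2,8] (N/NP)/N   <
      [2,7] S   <
        [2,5] NP   <
          [2,4] S   <
            [2,3] "with" : N
            [3,4] "often" : S\N
          [4,5] "some" : NP\S
        [5,7] S\NP   <B
          [5,6] "no" : (S/NP)\NP
          [6,7] "quickly" : S\(S/NP)
      [7,8] "every" : ((N/NP)/N)\S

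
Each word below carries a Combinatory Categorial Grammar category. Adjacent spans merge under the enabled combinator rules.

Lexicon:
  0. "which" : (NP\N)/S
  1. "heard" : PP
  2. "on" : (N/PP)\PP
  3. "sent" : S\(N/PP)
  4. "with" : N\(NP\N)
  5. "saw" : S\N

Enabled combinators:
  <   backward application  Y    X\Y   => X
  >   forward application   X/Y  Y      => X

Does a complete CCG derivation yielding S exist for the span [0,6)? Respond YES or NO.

YES

[0,6] S   <
  [0,5] N   <
    [0,4] NP\N   >
      [0,1] "which" : (NP\N)/S
      [1,4] S   <
        [1,3] N/PP   <
          [1,2] "heard" : PP
          [2,3] "on" : (N/PP)\PP
        [3,4] "sent" : S\(N/PP)
    [4,5] "with" : N\(NP\N)
  [5,6] "saw" : S\N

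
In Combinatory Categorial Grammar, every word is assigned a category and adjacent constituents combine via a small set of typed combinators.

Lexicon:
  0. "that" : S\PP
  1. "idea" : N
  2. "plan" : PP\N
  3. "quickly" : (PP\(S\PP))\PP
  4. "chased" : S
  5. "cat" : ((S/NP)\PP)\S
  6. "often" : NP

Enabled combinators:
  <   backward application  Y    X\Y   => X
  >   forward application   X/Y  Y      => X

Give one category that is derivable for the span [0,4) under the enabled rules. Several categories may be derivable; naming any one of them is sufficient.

PP

[0,7] S   >
  [0,6] S/NP   <
    [0,4] PP   <
      [0,1] "that" : S\PP
      [1,4] PP\(S\PP)   <
        [1,3] PP   <
          [1,2] "idea" : N
          [2,3] "plan" : PP\N
        [3,4] "quickly" : (PP\(S\PP))\PP
    [4,6] (S/NP)\PP   <
      [4,5] "chased" : S
      [5,6] "cat" : ((S/NP)\PP)\S
  [6,7] "often" : NP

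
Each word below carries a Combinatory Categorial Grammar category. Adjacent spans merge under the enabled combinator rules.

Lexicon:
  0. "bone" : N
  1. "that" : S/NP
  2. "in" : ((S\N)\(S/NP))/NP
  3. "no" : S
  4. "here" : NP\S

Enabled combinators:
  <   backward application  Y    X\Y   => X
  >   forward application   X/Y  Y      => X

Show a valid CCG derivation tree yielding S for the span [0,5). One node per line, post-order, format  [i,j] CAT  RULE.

[0,1] N  lex  "bone"
[1,2] S/NP  lex  "that"
[2,3] ((S\N)\(S/NP))/NP  lex  "in"
[3,4] S  lex  "no"
[4,5] NP\S  lex  "here"
[3,5] NP  <  k=4
[2,5] (S\N)\(S/NP)  >  k=3
[1,5] S\N  <  k=2
[0,5] S  <  k=1

[0,5] S   <
  [0,1] "bone" : N
  [1,5] S\N   <
    [1,2] "that" : S/NP
    [2,5] (S\N)\(S/NP)   >
      [2,3] "in" : ((S\N)\(S/NP))/NP
      [3,5] NP   <
        [3,4] "no" : S
        [4,5] "here" : NP\S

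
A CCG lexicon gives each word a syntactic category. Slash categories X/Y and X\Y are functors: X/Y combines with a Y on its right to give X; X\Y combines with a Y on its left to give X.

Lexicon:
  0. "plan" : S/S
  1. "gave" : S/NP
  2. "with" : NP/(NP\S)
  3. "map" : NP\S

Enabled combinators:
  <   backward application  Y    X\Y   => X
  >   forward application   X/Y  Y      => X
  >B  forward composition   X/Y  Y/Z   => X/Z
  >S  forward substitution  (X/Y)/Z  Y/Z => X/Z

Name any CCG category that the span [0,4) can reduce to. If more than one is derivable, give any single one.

S

[0,4] S   >
  [0,2] S/NP   >B
    [0,1] "plan" : S/S
    [1,2] "gave" : S/NP
  [2,4] NP   >
    [2,3] "with" : NP/(NP\S)
    [3,4] "map" : NP\S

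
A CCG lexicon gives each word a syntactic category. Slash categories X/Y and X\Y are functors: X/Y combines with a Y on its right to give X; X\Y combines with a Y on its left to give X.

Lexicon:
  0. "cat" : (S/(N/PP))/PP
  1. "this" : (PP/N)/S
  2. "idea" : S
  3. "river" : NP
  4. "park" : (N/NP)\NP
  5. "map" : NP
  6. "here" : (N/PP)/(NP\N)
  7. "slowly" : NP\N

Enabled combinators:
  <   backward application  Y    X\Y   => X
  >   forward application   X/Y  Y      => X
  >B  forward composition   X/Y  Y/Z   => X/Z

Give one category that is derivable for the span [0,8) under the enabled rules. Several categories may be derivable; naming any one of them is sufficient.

[0,8] S   >
  [0,6] S/(N/PP)   >
    [0,1] "cat" : (S/(N/PP))/PP
    [1,6] PP   >
      [1,3] PP/N   >
        [1,2] "this" : (PP/N)/S
        [2,3] "idea" : S
      [3,6] N   >
        [3,5] N/NP   <
          [3,4] "river" : NP
          [4,5] "park" : (N/NP)\NP
        [5,6] "map" : NP
  [6,8] N/PP   >
    [6,7] "here" : (N/PP)/(NP\N)
    [7,8] "slowly" : NP\N

S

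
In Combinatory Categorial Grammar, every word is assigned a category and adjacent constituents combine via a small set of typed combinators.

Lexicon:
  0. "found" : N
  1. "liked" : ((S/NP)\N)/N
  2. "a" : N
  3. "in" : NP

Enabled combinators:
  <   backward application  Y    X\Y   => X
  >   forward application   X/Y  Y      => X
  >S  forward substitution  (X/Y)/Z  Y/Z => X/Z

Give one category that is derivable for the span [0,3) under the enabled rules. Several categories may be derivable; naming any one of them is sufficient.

S/NP

[0,4] S   >
  [0,3] S/NP   <
    [0,1] "found" : N
    [1,3] (S/NP)\N   >
      [1,2] "liked" : ((S/NP)\N)/N
      [2,3] "a" : N
  [3,4] "in" : NP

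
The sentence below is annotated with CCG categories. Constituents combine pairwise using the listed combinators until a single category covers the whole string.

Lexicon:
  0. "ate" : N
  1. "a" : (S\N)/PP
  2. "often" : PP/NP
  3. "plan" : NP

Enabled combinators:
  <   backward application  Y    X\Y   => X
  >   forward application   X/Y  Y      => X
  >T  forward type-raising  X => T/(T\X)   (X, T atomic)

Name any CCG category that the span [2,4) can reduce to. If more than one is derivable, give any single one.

[0,4] S   >
  [0,1] S/(S\N)   >T
    [0,1] "ate" : N
  [1,4] S\N   >
    [1,2] "a" : (S\N)/PP
    [2,4] PP   >
      [2,3] "often" : PP/NP
      [3,4] "plan" : NP

PP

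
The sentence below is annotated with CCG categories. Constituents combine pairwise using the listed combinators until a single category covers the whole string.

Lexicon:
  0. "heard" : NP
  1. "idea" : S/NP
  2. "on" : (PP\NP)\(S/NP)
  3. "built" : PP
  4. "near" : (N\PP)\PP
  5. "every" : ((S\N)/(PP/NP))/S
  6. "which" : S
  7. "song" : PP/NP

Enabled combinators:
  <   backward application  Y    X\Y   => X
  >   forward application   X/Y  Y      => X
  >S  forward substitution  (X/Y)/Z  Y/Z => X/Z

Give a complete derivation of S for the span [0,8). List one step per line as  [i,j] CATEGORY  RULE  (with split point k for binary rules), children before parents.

[0,8] S   <
  [0,5] N   <
    [0,3] PP   <
      [0,1] "heard" : NP
      [1,3] PP\NP   <
        [1,2] "idea" : S/NP
        [2,3] "on" : (PP\NP)\(S/NP)
    [3,5] N\PP   <
      [3,4] "built" : PP
      [4,5] "near" : (N\PP)\PP
  [5,8] S\N   >
    [5,7] (S\N)/(PP/NP)   >
      [5,6] "every" : ((S\N)/(PP/NP))/S
      [6,7] "which" : S
    [7,8] "song" : PP/NP

[0,1] NP  lex  "heard"
[1,2] S/NP  lex  "idea"
[2,3] (PP\NP)\(S/NP)  lex  "on"
[1,3] PP\NP  <  k=2
[0,3] PP  <  k=1
[3,4] PP  lex  "built"
[4,5] (N\PP)\PP  lex  "near"
[3,5] N\PP  <  k=4
[0,5] N  <  k=3
[5,6] ((S\N)/(PP/NP))/S  lex  "every"
[6,7] S  lex  "which"
[5,7] (S\N)/(PP/NP)  >  k=6
[7,8] PP/NP  lex  "song"
[5,8] S\N  >  k=7
[0,8] S  <  k=5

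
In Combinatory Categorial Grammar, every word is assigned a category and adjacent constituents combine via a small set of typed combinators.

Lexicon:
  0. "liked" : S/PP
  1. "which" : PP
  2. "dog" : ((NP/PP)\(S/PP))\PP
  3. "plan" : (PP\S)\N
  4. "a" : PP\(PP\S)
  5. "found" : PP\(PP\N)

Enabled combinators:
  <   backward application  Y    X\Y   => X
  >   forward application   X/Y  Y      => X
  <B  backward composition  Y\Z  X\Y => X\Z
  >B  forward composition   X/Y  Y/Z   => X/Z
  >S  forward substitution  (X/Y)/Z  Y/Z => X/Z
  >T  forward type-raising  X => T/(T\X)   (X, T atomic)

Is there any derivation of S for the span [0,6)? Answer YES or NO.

S/PP PP ((NP/PP)\(S/PP))\PP (PP\S)\N PP\(PP\S) PP\(PP\N)
CKY chart[0,6] = {N/(N\NP), NP, NP/(NP\NP), NP/(PP\PP), PP/(PP\NP), S/(S\NP)}; S ∉ chart

NO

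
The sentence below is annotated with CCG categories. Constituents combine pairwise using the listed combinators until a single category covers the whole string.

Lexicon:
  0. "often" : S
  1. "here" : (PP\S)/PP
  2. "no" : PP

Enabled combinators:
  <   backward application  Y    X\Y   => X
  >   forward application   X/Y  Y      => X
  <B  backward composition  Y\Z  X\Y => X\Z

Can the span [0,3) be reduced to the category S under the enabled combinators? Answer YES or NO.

S (PP\S)/PP PP
CKY chart[0,3] = {PP}; S ∉ chart

NO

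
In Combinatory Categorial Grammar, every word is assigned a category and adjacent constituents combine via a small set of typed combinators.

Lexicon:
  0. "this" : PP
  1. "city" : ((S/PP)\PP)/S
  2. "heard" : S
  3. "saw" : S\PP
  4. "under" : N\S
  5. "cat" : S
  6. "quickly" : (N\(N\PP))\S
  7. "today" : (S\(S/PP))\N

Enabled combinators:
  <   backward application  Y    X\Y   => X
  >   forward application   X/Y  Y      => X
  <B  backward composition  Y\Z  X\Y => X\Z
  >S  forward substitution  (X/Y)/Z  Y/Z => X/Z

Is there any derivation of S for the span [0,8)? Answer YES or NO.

[0,8] S   <
  [0,3] S/PP   <
    [0,1] "this" : PP
    [1,3] (S/PP)\PP   >
      [1,2] "city" : ((S/PP)\PP)/S
      [2,3] "heard" : S
  [3,8] S\(S/PP)   <
    [3,7] N   <
      [3,5] N\PP   <B
        [3,4] "saw" : S\PP
        [4,5] "under" : N\S
      [5,7] N\(N\PP)   <
        [5,6] "cat" : S
        [6,7] "quickly" : (N\(N\PP))\S
    [7,8] "today" : (S\(S/PP))\N

YES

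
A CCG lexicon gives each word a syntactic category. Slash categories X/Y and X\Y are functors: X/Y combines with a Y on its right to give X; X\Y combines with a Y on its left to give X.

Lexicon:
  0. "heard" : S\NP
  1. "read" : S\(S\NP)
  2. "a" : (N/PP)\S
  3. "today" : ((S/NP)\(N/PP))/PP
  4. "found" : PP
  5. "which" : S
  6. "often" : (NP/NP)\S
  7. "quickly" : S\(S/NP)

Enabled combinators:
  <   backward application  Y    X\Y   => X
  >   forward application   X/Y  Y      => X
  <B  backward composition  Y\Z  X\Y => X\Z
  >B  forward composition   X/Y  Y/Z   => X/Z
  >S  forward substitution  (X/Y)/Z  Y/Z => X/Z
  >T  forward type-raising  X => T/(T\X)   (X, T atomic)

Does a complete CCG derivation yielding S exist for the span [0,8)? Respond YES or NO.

YES

[0,8] S   <
  [0,7] S/NP   >B
    [0,5] S/NP   <
      [0,3] N/PP   <
        [0,2] S   <
          [0,1] "heard" : S\NP
          [1,2] "read" : S\(S\NP)
        [2,3] "a" : (N/PP)\S
      [3,5] (S/NP)\(N/PP)   >
        [3,4] "today" : ((S/NP)\(N/PP))/PP
        [4,5] "found" : PP
    [5,7] NP/NP   <
      [5,6] "which" : S
      [6,7] "often" : (NP/NP)\S
  [7,8] "quickly" : S\(S/NP)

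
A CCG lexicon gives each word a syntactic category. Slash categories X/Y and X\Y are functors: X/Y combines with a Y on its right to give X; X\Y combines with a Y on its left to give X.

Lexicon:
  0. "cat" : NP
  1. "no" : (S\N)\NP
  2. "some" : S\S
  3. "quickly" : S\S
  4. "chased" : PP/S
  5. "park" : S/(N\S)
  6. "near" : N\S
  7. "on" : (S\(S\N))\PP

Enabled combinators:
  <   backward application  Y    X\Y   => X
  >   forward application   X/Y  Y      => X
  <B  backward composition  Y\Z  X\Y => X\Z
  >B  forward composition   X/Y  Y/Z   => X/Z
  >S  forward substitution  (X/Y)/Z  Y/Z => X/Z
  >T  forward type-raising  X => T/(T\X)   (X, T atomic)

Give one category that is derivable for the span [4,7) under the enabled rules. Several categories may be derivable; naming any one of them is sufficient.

PP

[0,8] S   <
  [0,4] S\N   <B
    [0,2] S\N   <
      [0,1] "cat" : NP
      [1,2] "no" : (S\N)\NP
    [2,4] S\S   <B
      [2,3] "some" : S\S
      [3,4] "quickly" : S\S
  [4,8] S\(S\N)   <
    [4,7] PP   >
      [4,5] "chased" : PP/S
      [5,7] S   >
        [5,6] "park" : S/(N\S)
        [6,7] "near" : N\S
    [7,8] "on" : (S\(S\N))\PP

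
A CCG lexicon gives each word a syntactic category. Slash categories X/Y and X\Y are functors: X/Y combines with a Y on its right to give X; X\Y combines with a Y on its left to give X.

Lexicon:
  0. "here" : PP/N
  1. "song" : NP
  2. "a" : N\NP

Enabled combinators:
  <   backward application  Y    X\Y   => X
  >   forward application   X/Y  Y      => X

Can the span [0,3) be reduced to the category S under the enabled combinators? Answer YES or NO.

PP/N NP N\NP
CKY chart[0,3] = {PP}; S ∉ chart

NO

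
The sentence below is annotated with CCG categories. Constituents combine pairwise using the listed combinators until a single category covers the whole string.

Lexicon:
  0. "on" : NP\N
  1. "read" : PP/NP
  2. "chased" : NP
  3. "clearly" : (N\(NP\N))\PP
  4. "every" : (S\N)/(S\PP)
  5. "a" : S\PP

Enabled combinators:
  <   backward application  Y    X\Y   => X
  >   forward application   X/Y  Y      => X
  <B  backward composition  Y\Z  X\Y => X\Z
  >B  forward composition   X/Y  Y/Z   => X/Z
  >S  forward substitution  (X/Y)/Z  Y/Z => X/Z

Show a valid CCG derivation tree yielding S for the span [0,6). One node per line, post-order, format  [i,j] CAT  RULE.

[0,1] NP\N  lex  "on"
[1,2] PP/NP  lex  "read"
[2,3] NP  lex  "chased"
[1,3] PP  >  k=2
[3,4] (N\(NP\N))\PP  lex  "clearly"
[1,4] N\(NP\N)  <  k=3
[0,4] N  <  k=1
[4,5] (S\N)/(S\PP)  lex  "every"
[5,6] S\PP  lex  "a"
[4,6] S\N  >  k=5
[0,6] S  <  k=4

[0,6] S   <
  [0,4] N   <
    [0,1] "on" : NP\N
    [1,4] N\(NP\N)   <
      [1,3] PP   >
        [1,2] "read" : PP/NP
        [2,3] "chased" : NP
      [3,4] "clearly" : (N\(NP\N))\PP
  [4,6] S\N   >
    [4,5] "every" : (S\N)/(S\PP)
    [5,6] "a" : S\PP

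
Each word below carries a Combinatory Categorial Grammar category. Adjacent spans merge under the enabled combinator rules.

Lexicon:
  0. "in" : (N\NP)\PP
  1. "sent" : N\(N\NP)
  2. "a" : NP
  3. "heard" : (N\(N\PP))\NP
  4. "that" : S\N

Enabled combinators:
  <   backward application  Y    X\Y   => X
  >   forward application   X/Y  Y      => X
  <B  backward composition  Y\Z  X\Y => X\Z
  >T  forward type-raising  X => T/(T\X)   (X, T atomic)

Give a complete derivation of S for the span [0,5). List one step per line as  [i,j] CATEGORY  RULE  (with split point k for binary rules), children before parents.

[0,1] (N\NP)\PP  lex  "in"
[1,2] N\(N\NP)  lex  "sent"
[0,2] N\PP  <B  k=1
[2,3] NP  lex  "a"
[3,4] (N\(N\PP))\NP  lex  "heard"
[2,4] N\(N\PP)  <  k=3
[0,4] N  <  k=2
[4,5] S\N  lex  "that"
[0,5] S  <  k=4

[0,5] S   <
  [0,4] N   <
    [0,2] N\PP   <B
      [0,1] "in" : (N\NP)\PP
      [1,2] "sent" : N\(N\NP)
    [2,4] N\(N\PP)   <
      [2,3] "a" : NP
      [3,4] "heard" : (N\(N\PP))\NP
  [4,5] "that" : S\N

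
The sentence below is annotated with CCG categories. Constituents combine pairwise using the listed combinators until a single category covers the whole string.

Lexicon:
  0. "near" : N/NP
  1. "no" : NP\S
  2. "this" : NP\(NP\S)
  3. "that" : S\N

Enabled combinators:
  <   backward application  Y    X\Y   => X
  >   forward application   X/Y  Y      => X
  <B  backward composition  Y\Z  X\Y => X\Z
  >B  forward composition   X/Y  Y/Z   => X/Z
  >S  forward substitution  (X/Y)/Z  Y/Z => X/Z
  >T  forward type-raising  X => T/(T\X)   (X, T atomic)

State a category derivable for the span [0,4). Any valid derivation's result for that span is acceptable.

S

[0,4] S   <
  [0,3] N   >
    [0,1] "near" : N/NP
    [1,3] NP   <
      [1,2] "no" : NP\S
      [2,3] "this" : NP\(NP\S)
  [3,4] "that" : S\N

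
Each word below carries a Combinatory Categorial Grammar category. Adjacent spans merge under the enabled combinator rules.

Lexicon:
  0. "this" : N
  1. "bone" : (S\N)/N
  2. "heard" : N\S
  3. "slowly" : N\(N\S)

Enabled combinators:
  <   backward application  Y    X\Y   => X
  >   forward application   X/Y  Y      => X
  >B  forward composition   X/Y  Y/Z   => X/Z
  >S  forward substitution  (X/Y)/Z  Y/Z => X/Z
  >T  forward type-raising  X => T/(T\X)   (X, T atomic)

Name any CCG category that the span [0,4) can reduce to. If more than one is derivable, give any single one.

S

[0,4] S   >
  [0,1] S/(S\N)   >T
    [0,1] "this" : N
  [1,4] S\N   >
    [1,2] "bone" : (S\N)/N
    [2,4] N   <
      [2,3] "heard" : N\S
      [3,4] "slowly" : N\(N\S)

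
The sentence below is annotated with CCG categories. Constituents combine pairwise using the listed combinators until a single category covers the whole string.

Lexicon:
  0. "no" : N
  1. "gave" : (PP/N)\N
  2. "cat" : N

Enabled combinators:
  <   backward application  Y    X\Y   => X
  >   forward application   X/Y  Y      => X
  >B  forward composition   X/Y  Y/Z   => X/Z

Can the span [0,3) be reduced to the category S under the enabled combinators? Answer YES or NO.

N (PP/N)\N N
CKY chart[0,3] = {PP}; S ∉ chart

NO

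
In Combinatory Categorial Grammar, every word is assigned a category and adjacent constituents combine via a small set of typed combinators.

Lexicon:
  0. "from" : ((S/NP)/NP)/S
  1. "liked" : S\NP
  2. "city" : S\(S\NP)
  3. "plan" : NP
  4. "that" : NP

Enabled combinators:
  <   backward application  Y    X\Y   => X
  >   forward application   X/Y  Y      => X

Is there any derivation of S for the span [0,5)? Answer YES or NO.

YES

[0,5] S   >
  [0,4] S/NP   >
    [0,3] (S/NP)/NP   >
      [0,1] "from" : ((S/NP)/NP)/S
      [1,3] S   <
        [1,2] "liked" : S\NP
        [2,3] "city" : S\(S\NP)
    [3,4] "plan" : NP
  [4,5] "that" : NP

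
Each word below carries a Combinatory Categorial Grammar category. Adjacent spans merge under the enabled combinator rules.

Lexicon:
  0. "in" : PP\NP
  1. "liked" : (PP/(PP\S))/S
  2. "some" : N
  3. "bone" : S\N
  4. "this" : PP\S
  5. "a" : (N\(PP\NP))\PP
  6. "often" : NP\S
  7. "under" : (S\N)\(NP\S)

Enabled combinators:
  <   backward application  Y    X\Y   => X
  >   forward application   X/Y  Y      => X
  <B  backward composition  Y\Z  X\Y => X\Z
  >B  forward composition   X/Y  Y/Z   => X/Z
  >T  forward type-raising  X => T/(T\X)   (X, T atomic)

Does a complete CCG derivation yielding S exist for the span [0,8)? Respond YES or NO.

YES

[0,8] S   <
  [0,6] N   <
    [0,1] "in" : PP\NP
    [1,6] N\(PP\NP)   <
      [1,5] PP   >
        [1,4] PP/(PP\S)   >
          [1,2] "liked" : (PP/(PP\S))/S
          [2,4] S   >
            [2,3] S/(S\N)   >T
              [2,3] "some" : N
            [3,4] "bone" : S\N
        [4,5] "this" : PP\S
      [5,6] "a" : (N\(PP\NP))\PP
  [6,8] S\N   <
    [6,7] "often" : NP\S
    [7,8] "under" : (S\N)\(NP\S)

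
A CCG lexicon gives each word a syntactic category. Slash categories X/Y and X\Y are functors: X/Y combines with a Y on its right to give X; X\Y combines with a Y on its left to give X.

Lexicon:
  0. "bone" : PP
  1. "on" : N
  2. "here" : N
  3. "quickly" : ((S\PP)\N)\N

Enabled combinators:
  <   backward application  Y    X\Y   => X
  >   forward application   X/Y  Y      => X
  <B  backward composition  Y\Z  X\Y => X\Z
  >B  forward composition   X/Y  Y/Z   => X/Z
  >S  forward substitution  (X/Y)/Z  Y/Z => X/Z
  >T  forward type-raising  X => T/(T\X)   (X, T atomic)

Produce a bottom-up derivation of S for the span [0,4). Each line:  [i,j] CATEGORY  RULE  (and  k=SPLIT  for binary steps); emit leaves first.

[0,4] S   <
  [0,1] "bone" : PP
  [1,4] S\PP   <
    [1,2] "on" : N
    [2,4] (S\PP)\N   <
      [2,3] "here" : N
      [3,4] "quickly" : ((S\PP)\N)\N

[0,1] PP  lex  "bone"
[1,2] N  lex  "on"
[2,3] N  lex  "here"
[3,4] ((S\PP)\N)\N  lex  "quickly"
[2,4] (S\PP)\N  <  k=3
[1,4] S\PP  <  k=2
[0,4] S  <  k=1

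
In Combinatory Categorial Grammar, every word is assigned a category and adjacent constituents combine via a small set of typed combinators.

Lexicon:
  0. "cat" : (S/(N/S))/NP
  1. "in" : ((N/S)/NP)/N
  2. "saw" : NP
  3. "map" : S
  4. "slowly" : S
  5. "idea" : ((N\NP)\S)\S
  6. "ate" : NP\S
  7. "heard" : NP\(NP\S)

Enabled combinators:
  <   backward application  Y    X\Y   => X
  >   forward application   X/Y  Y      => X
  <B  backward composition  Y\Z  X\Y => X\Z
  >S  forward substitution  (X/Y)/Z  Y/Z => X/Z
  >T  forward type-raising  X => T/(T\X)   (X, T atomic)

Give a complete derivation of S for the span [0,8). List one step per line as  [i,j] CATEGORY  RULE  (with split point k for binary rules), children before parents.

[0,1] (S/(N/S))/NP  lex  "cat"
[1,2] ((N/S)/NP)/N  lex  "in"
[2,3] NP  lex  "saw"
[3,4] S  lex  "map"
[4,5] S  lex  "slowly"
[5,6] ((N\NP)\S)\S  lex  "idea"
[4,6] (N\NP)\S  <  k=5
[3,6] N\NP  <  k=4
[2,6] N  <  k=3
[1,6] (N/S)/NP  >  k=2
[0,6] S/NP  >S  k=1
[6,7] NP\S  lex  "ate"
[7,8] NP\(NP\S)  lex  "heard"
[6,8] NP  <  k=7
[0,8] S  >  k=6

[0,8] S   >
  [0,6] S/NP   >S
    [0,1] "cat" : (S/(N/S))/NP
    [1,6] (N/S)/NP   >
      [1,2] "in" : ((N/S)/NP)/N
      [2,6] N   <
        [2,3] "saw" : NP
        [3,6] N\NP   <
          [3,4] "map" : S
          [4,6] (N\NP)\S   <
            [4,5] "slowly" : S
            [5,6] "idea" : ((N\NP)\S)\S
  [6,8] NP   <
    [6,7] "ate" : NP\S
    [7,8] "heard" : NP\(NP\S)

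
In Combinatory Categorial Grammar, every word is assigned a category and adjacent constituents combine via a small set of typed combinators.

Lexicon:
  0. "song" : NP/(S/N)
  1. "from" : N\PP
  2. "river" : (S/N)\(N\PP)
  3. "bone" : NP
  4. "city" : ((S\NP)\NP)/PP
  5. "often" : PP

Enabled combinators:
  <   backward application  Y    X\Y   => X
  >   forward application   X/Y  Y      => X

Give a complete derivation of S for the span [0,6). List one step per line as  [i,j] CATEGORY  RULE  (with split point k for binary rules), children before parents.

[0,6] S   <
  [0,3] NP   >
    [0,1] "song" : NP/(S/N)
    [1,3] S/N   <
      [1,2] "from" : N\PP
      [2,3] "river" : (S/N)\(N\PP)
  [3,6] S\NP   <
    [3,4] "bone" : NP
    [4,6] (S\NP)\NP   >
      [4,5] "city" : ((S\NP)\NP)/PP
      [5,6] "often" : PP

[0,1] NP/(S/N)  lex  "song"
[1,2] N\PP  lex  "from"
[2,3] (S/N)\(N\PP)  lex  "river"
[1,3] S/N  <  k=2
[0,3] NP  >  k=1
[3,4] NP  lex  "bone"
[4,5] ((S\NP)\NP)/PP  lex  "city"
[5,6] PP  lex  "often"
[4,6] (S\NP)\NP  >  k=5
[3,6] S\NP  <  k=4
[0,6] S  <  k=3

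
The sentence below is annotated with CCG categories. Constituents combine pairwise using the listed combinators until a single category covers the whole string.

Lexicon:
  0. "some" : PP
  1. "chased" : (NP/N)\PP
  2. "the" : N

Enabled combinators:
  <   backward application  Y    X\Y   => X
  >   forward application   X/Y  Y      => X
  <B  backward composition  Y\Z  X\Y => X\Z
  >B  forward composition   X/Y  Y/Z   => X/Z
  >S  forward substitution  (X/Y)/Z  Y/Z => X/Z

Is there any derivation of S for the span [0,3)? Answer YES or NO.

NO

PP (NP/N)\PP N
CKY chart[0,3] = {NP}; S ∉ chart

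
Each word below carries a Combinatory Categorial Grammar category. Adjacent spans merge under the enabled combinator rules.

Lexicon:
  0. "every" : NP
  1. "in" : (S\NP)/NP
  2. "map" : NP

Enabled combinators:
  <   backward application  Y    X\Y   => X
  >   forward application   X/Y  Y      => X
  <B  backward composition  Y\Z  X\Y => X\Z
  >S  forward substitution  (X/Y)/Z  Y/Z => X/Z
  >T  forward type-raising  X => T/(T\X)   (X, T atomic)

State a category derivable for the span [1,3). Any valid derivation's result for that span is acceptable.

[0,3] S   <
  [0,1] "every" : NP
  [1,3] S\NP   >
    [1,2] "in" : (S\NP)/NP
    [2,3] "map" : NP

S\NP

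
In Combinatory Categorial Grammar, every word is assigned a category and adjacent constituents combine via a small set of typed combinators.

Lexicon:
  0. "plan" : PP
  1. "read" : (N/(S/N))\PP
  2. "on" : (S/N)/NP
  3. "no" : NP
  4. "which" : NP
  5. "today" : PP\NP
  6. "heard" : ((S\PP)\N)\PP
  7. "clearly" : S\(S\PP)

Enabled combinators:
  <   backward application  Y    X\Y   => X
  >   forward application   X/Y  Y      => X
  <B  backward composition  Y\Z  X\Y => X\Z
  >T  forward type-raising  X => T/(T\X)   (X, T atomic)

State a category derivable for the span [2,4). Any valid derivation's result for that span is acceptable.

S/N

[0,8] S   <
  [0,7] S\PP   <
    [0,4] N   >
      [0,2] N/(S/N)   <
        [0,1] "plan" : PP
        [1,2] "read" : (N/(S/N))\PP
      [2,4] S/N   >
        [2,3] "on" : (S/N)/NP
        [3,4] "no" : NP
    [4,7] (S\PP)\N   <
      [4,6] PP   >
        [4,5] PP/(PP\NP)   >T
          [4,5] "which" : NP
        [5,6] "today" : PP\NP
      [6,7] "heard" : ((S\PP)\N)\PP
  [7,8] "clearly" : S\(S\PP)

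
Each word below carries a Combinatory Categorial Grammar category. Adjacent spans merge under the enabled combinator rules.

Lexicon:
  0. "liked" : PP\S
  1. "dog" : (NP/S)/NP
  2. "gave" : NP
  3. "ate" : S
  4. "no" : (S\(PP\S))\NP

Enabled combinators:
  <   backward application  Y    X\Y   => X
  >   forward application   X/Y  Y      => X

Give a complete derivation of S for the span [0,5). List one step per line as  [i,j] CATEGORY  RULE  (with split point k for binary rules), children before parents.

[0,1] PP\S  lex  "liked"
[1,2] (NP/S)/NP  lex  "dog"
[2,3] NP  lex  "gave"
[1,3] NP/S  >  k=2
[3,4] S  lex  "ate"
[1,4] NP  >  k=3
[4,5] (S\(PP\S))\NP  lex  "no"
[1,5] S\(PP\S)  <  k=4
[0,5] S  <  k=1

[0,5] S   <
  [0,1] "liked" : PP\S
  [1,5] S\(PP\S)   <
    [1,4] NP   >
      [1,3] NP/S   >
        [1,2] "dog" : (NP/S)/NP
        [2,3] "gave" : NP
      [3,4] "ate" : S
    [4,5] "no" : (S\(PP\S))\NP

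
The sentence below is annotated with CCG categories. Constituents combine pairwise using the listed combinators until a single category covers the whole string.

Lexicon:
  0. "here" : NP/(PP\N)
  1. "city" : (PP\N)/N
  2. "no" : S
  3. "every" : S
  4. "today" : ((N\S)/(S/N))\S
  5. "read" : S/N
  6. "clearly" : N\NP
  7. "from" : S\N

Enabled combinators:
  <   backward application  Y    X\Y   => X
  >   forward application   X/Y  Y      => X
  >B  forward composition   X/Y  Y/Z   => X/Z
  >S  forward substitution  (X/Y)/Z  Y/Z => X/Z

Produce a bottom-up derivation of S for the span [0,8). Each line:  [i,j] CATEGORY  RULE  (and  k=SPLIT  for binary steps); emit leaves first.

[0,8] S   <
  [0,7] N   <
    [0,6] NP   >
      [0,2] NP/N   >B
        [0,1] "here" : NP/(PP\N)
        [1,2] "city" : (PP\N)/N
      [2,6] N   <
        [2,3] "no" : S
        [3,6] N\S   >
          [3,5] (N\S)/(S/N)   <
            [3,4] "every" : S
            [4,5] "today" : ((N\S)/(S/N))\S
          [5,6] "read" : S/N
    [6,7] "clearly" : N\NP
  [7,8] "from" : S\N

[0,1] NP/(PP\N)  lex  "here"
[1,2] (PP\N)/N  lex  "city"
[0,2] NP/N  >B  k=1
[2,3] S  lex  "no"
[3,4] S  lex  "every"
[4,5] ((N\S)/(S/N))\S  lex  "today"
[3,5] (N\S)/(S/N)  <  k=4
[5,6] S/N  lex  "read"
[3,6] N\S  >  k=5
[2,6] N  <  k=3
[0,6] NP  >  k=2
[6,7] N\NP  lex  "clearly"
[0,7] N  <  k=6
[7,8] S\N  lex  "from"
[0,8] S  <  k=7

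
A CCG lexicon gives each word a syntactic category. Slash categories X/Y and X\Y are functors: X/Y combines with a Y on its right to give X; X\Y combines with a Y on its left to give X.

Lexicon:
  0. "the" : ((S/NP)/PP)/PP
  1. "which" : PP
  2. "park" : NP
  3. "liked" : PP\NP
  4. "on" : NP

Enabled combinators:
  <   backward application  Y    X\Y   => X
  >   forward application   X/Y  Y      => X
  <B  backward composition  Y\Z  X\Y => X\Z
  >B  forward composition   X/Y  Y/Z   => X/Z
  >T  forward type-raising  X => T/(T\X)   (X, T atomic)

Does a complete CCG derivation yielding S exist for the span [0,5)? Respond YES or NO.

[0,5] S   >
  [0,4] S/NP   >
    [0,2] (S/NP)/PP   >
      [0,1] "the" : ((S/NP)/PP)/PP
      [1,2] "which" : PP
    [2,4] PP   <
      [2,3] "park" : NP
      [3,4] "liked" : PP\NP
  [4,5] "on" : NP

YES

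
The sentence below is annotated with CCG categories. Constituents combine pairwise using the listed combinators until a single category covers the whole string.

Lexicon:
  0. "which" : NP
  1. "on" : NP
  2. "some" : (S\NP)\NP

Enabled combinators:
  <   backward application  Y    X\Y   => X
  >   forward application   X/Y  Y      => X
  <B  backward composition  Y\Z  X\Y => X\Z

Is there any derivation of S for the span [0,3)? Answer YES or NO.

YES

[0,3] S   <
  [0,1] "which" : NP
  [1,3] S\NP   <
    [1,2] "on" : NP
    [2,3] "some" : (S\NP)\NP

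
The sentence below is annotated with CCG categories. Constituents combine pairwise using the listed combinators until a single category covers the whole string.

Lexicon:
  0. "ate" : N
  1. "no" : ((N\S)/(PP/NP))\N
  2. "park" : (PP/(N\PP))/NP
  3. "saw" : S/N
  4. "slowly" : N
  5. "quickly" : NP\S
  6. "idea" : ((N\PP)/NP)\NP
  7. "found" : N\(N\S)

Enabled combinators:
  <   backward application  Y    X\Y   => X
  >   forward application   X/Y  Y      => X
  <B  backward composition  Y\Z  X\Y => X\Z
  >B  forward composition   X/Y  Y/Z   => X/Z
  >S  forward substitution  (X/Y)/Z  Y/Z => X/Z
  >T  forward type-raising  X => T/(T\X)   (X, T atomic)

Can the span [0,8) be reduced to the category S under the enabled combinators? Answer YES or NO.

N ((N\S)/(PP/NP))\N (PP/(N\PP))/NP S/N N NP\S ((N\PP)/NP)\NP N\(N\S)
CKY chart[0,8] = {N, N/(N\N), NP/(NP\N), PP/(PP\N), S/(S\N)}; S ∉ chart

NO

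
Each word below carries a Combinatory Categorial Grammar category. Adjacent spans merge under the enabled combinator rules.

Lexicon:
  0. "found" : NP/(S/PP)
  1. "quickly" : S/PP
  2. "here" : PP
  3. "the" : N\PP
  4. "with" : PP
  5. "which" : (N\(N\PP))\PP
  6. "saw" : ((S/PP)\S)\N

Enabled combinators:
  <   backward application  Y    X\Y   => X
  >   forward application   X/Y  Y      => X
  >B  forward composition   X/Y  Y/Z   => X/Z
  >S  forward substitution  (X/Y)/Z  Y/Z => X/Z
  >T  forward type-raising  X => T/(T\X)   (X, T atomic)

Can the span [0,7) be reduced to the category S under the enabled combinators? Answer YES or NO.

NP/(S/PP) S/PP PP N\PP PP (N\(N\PP))\PP ((S/PP)\S)\N
CKY chart[0,7] = {N/(N\NP), NP, NP/(NP\NP), PP/(PP\NP), S/(S\NP)}; S ∉ chart

NO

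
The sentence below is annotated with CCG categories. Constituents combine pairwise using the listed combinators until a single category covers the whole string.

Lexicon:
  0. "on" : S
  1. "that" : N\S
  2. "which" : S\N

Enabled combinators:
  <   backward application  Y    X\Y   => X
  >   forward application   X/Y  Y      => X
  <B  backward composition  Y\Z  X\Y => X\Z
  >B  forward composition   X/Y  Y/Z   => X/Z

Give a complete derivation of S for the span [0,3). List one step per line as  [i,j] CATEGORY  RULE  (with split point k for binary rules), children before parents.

[0,3] S   <
  [0,2] N   <
    [0,1] "on" : S
    [1,2] "that" : N\S
  [2,3] "which" : S\N

[0,1] S  lex  "on"
[1,2] N\S  lex  "that"
[0,2] N  <  k=1
[2,3] S\N  lex  "which"
[0,3] S  <  k=2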